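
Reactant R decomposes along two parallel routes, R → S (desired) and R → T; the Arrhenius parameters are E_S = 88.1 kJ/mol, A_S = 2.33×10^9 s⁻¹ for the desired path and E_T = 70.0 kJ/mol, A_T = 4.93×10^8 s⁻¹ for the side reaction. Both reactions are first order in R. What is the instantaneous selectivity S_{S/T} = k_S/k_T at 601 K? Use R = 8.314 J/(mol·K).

0.126

With equal orders, S_{S/T} = k_S/k_T = (A_S/A_T)·exp[(E_T−E_S)/(RT)].
(E_T−E_S)/(RT) = (70.0−88.1)×10³/(8.314×601) = -18100/4997 = -3.622.
k_S/k_T = (2.33×10^9/4.93×10^8)·exp(-3.622) = 4.726 × 0.02672 = 0.126.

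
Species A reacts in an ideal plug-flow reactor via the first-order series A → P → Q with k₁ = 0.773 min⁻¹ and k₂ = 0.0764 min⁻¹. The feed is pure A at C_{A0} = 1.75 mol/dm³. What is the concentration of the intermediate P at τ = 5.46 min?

Solving the coupled first-order balances gives C_P(τ) = [k₁/(k₂−k₁)]·C_{A0}·(e^(−k₁τ) − e^(−k₂τ)).
e^(−k₁τ) = e^(−0.773×5.46) = e^(−4.221) = 0.01469; e^(−k₂τ) = e^(−0.4171) = 0.6589.
C_P = 0.773×1.75/(0.0764−0.773) × (0.01469−0.6589) = (-1.942)×(-0.6442) = 1.251 mol/dm³.

1.25 mol/dm³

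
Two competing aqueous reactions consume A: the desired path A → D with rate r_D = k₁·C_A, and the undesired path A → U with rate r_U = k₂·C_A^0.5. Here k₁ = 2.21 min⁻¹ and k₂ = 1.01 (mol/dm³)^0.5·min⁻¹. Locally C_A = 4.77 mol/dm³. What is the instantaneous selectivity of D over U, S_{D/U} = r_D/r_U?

4.78

S_{D/U} = r_D/r_U = (k₁·C_A)/(k₂·C_A^0.5) = (k₁/k₂)·C_A^0.5.
= (2.21×4.770) / (1.01×4.770^0.5) = 10.54/2.206 = 4.78.
Since the desired path is higher order in A, keeping C_A high (PFR or concentrated feed) favours D.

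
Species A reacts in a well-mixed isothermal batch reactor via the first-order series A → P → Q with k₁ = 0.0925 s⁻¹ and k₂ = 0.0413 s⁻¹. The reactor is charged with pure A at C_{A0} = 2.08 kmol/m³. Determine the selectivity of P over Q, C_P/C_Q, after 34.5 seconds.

Solving the coupled first-order balances gives C_P(t) = [k₁/(k₂−k₁)]·C_{A0}·(e^(−k₁t) − e^(−k₂t)).
e^(−k₁t) = e^(−0.0925×34.5) = e^(−3.191) = 0.04112; e^(−k₂t) = e^(−1.425) = 0.2405.
C_P = 0.0925×2.08/(0.0413−0.0925) × (0.04112−0.2405) = (-3.758)×(-0.1994) = 0.7494 kmol/m³.
C_A = C_{A0}e^(−k₁t) = 0.08553 kmol/m³, so C_Q = C_{A0}−C_A−C_P = 1.245 kmol/m³; C_P/C_Q = 0.602.

0.602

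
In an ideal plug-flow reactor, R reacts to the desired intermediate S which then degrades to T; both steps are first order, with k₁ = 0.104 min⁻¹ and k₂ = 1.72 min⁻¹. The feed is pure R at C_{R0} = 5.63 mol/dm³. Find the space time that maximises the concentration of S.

1.74 min

For first-order series the maximum of C_S occurs at τ_opt = ln(k₂/k₁)/(k₂−k₁).
= ln(1.72/0.104)/(1.72−0.104) = ln(16.54)/1.616 = 2.806/1.616 = 1.74 min.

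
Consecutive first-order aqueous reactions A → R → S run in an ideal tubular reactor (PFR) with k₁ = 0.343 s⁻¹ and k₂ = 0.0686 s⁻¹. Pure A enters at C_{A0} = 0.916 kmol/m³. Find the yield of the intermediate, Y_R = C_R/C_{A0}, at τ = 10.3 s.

For first-order series with pure A initially, C_R(τ) = k₁C_{A0}/(k₂−k₁)·(e^(−k₁τ) − e^(−k₂τ)).
e^(−k₁τ) = e^(−0.343×10.3) = e^(−3.533) = 0.02922; e^(−k₂τ) = e^(−0.7066) = 0.4933.
C_R = 0.343×0.916/(0.0686−0.343) × (0.02922−0.4933) = (-1.145)×(-0.4641) = 0.5314 kmol/m³.
Y_R = C_R/C_{A0} = 0.5314/0.916 = 0.580.

0.580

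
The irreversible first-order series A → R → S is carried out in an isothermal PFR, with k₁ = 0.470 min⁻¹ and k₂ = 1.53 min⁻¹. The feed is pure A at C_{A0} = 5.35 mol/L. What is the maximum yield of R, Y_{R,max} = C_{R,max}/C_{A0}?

0.182

Evaluating C_R at τ_opt = ln(k₂/k₁)/(k₂−k₁) gives C_{R,max}/C_{A0} = (k₁/k₂)^[k₂/(k₂−k₁)].
= (0.470/1.53)^(1.53/(1.53−0.470)) = (0.3072)^(1.443) = 0.1820.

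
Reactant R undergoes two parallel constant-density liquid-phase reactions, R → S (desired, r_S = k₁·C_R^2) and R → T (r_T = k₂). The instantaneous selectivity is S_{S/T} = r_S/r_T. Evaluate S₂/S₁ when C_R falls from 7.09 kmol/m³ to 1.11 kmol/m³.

S_{S/T} = (k₁/k₂)·C_R^2, so S₂/S₁ = (C_{R,2}/C_{R,1})^2.
= (1.11/7.09)^2 = (0.1566)^2 = 0.0245.
Selectivity toward S falls as C_R falls — high-concentration operation is favoured.

0.0245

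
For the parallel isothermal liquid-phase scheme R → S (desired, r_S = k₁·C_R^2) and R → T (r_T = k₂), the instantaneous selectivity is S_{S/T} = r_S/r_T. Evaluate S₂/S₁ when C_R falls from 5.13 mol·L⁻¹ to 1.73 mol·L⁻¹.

S_{S/T} = (k₁/k₂)·C_R^2, so S₂/S₁ = (C_{R,2}/C_{R,1})^2.
= (1.73/5.13)^2 = (0.3372)^2 = 0.114.
Selectivity toward S falls as C_R falls — high-concentration operation is favoured.

0.114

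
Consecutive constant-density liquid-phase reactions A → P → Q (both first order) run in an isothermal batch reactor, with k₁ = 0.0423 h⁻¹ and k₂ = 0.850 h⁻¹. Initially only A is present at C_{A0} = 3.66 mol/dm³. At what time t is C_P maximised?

The intermediate peaks when r₁ = r₂, i.e. k₁e^(−k₁t) = k₂e^(−k₂t), giving t_opt = ln(k₂/k₁)/(k₂−k₁).
= ln(0.850/0.0423)/(0.850−0.0423) = ln(20.09)/0.8077 = 3.000/0.8077 = 3.71 h.

3.71 h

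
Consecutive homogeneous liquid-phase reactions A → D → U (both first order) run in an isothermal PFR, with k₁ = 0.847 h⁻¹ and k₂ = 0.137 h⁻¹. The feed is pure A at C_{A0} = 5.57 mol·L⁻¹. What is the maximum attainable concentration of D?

For a first-order series the maximum intermediate yield is C_{D,max}/C_{A0} = (k₁/k₂)^[k₂/(k₂−k₁)].
= (0.847/0.137)^(0.137/(0.137−0.847)) = (6.182)^(-0.1930) = 0.7036.
C_{D,max} = 0.7036×5.57 = 3.92 mol·L⁻¹.

3.92 mol·L⁻¹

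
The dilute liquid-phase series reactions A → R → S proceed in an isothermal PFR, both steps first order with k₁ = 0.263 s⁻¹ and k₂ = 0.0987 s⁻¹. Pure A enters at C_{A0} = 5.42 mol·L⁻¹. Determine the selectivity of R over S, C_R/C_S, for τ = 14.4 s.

0.558

For first-order series with pure A initially, C_R(τ) = k₁C_{A0}/(k₂−k₁)·(e^(−k₁τ) − e^(−k₂τ)).
e^(−k₁τ) = e^(−0.263×14.4) = e^(−3.787) = 0.02266; e^(−k₂τ) = e^(−1.421) = 0.2414.
C_R = 0.263×5.42/(0.0987−0.263) × (0.02266−0.2414) = (-8.676)×(-0.2187) = 1.898 mol·L⁻¹.
C_A = C_{A0}e^(−k₁τ) = 0.1228 mol·L⁻¹, so C_S = C_{A0}−C_A−C_R = 3.399 mol·L⁻¹; C_R/C_S = 0.558.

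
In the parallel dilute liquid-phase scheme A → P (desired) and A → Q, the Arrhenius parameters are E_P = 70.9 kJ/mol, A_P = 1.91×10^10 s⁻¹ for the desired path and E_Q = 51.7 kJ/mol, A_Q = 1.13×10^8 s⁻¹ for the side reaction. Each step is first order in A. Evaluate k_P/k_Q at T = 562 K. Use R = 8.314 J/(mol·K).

2.78

k_P/k_Q = (A_P/A_Q)·exp[−(E_P−E_Q)/(RT)] = (A_P/A_Q)·exp[(E_Q−E_P)/(RT)].
(E_Q−E_P)/(RT) = (51.7−70.9)×10³/(8.314×562) = -19200/4672 = -4.109.
k_P/k_Q = (1.91×10^10/1.13×10^8)·exp(-4.109) = 169.0 × 0.01642 = 2.78.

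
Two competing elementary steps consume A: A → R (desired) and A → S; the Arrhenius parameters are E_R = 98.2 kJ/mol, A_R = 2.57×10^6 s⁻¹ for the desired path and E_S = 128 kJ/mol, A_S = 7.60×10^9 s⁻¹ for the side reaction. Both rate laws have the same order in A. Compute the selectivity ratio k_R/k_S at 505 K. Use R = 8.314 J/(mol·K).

0.409

With equal orders, S_{R/S} = k_R/k_S = (A_R/A_S)·exp[(E_S−E_R)/(RT)].
(E_S−E_R)/(RT) = (128−98.2)×10³/(8.314×505) = 29800/4199 = 7.098.
k_R/k_S = (2.57×10^6/7.60×10^9)·exp(7.098) = 3.382×10^-4 × 1209 = 0.409.
Since E_R < E_S, lowering the temperature improves selectivity toward R.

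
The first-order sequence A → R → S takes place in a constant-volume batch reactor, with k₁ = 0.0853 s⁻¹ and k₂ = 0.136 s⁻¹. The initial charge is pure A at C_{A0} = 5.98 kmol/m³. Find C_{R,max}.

1.71 kmol/m³

For a first-order series the maximum intermediate yield is C_{R,max}/C_{A0} = (k₁/k₂)^[k₂/(k₂−k₁)].
= (0.0853/0.136)^(0.136/(0.136−0.0853)) = (0.6272)^(2.682) = 0.2861.
C_{R,max} = 0.2861×5.98 = 1.71 kmol/m³.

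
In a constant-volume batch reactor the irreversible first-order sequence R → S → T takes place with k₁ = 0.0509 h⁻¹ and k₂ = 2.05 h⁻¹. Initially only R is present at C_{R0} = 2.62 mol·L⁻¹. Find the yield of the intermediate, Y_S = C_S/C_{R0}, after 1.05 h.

0.0212

The intermediate concentration in a first-order A→B→C sequence is C_S = k₁C_{R0}(e^(−k₁t) − e^(−k₂t))/(k₂−k₁).
e^(−k₁t) = e^(−0.0509×1.05) = e^(−0.05345) = 0.9480; e^(−k₂t) = e^(−2.152) = 0.1162.
C_S = 0.0509×2.62/(2.05−0.0509) × (0.9480−0.1162) = 0.06671×0.8318 = 0.05549 mol·L⁻¹.
Y_S = C_S/C_{R0} = 0.05549/2.62 = 0.0212.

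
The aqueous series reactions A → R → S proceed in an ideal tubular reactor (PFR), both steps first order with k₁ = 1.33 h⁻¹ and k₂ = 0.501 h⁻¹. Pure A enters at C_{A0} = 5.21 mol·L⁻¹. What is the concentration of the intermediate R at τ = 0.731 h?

2.63 mol·L⁻¹

For first-order series with pure A initially, C_R(τ) = k₁C_{A0}/(k₂−k₁)·(e^(−k₁τ) − e^(−k₂τ)).
e^(−k₁τ) = e^(−1.33×0.731) = e^(−0.9722) = 0.3782; e^(−k₂τ) = e^(−0.3662) = 0.6933.
C_R = 1.33×5.21/(0.501−1.33) × (0.3782−0.6933) = (-8.359)×(-0.3151) = 2.634 mol·L⁻¹.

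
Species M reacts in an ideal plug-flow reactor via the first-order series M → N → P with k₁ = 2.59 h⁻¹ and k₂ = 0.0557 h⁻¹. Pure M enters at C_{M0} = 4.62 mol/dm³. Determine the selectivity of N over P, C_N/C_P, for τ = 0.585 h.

Solving the coupled first-order balances gives C_N(τ) = [k₁/(k₂−k₁)]·C_{M0}·(e^(−k₁τ) − e^(−k₂τ)).
e^(−k₁τ) = e^(−2.59×0.585) = e^(−1.515) = 0.2198; e^(−k₂τ) = e^(−0.03258) = 0.9679.
C_N = 2.59×4.62/(0.0557−2.59) × (0.2198−0.9679) = (-4.722)×(-0.7482) = 3.532 mol/dm³.
C_M = C_{M0}e^(−k₁τ) = 1.015 mol/dm³, so C_P = C_{M0}−C_M−C_N = 0.07215 mol/dm³; C_N/C_P = 49.0.

49.0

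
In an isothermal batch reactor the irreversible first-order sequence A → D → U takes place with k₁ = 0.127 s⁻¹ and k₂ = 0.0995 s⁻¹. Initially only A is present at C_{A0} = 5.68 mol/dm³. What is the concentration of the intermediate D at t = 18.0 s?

1.71 mol/dm³

Solving the coupled first-order balances gives C_D(t) = [k₁/(k₂−k₁)]·C_{A0}·(e^(−k₁t) − e^(−k₂t)).
e^(−k₁t) = e^(−0.127×18.0) = e^(−2.286) = 0.1017; e^(−k₂t) = e^(−1.791) = 0.1668.
C_D = 0.127×5.68/(0.0995−0.127) × (0.1017−0.1668) = (-26.23)×(-0.06512) = 1.708 mol/dm³.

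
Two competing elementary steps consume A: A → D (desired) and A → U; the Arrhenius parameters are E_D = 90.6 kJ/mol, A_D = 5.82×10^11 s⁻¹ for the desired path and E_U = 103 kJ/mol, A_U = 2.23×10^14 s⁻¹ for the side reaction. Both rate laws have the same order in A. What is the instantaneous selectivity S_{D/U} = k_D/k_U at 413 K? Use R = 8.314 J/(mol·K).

0.0966

Since both paths have the same order in A, the concentration cancels and S_{D/U} = k_D/k_U = (A_D/A_U)·exp[(E_U−E_D)/(RT)].
(E_U−E_D)/(RT) = (103−90.6)×10³/(8.314×413) = 12400/3434 = 3.611.
k_D/k_U = (5.82×10^11/2.23×10^14)·exp(3.611) = 0.002610 × 37.01 = 0.0966.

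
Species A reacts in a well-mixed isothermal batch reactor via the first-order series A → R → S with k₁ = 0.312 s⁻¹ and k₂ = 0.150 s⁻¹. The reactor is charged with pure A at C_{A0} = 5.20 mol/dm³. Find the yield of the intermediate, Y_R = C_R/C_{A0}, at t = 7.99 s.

For first-order series with pure A initially, C_R(t) = k₁C_{A0}/(k₂−k₁)·(e^(−k₁t) − e^(−k₂t)).
e^(−k₁t) = e^(−0.312×7.99) = e^(−2.493) = 0.08267; e^(−k₂t) = e^(−1.198) = 0.3016.
C_R = 0.312×5.20/(0.150−0.312) × (0.08267−0.3016) = (-10.01)×(-0.2190) = 2.193 mol/dm³.
Y_R = C_R/C_{A0} = 2.193/5.20 = 0.422.

0.422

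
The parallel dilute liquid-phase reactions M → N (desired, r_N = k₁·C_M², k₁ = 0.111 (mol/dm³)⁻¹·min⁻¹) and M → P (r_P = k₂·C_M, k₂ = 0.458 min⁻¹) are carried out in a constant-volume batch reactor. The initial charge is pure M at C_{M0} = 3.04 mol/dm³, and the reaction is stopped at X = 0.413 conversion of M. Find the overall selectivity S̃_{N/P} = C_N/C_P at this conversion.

C_M = C_{M0}(1−X) = 1.784 mol/dm³.
Along a PFR/batch, dC_P/dC_M = −r_P/(r_N+r_P) = −k₂/(k₂+k₁·C_M).
Integrating from C_{M0} to C_M: C_P = (0.458/0.111)·ln[(0.458+0.111·3.04)/(0.458+0.111·1.78)] = 4.126·ln(0.7954/0.6561) = 0.7948 mol/dm³.
Then C_N = (C_{M0}−C_M) − C_P = 1.256 − 0.7948 = 0.4608 mol/dm³.
S̃_{N/P} = C_N/C_P = 0.4608/0.7948 = 0.580.

0.580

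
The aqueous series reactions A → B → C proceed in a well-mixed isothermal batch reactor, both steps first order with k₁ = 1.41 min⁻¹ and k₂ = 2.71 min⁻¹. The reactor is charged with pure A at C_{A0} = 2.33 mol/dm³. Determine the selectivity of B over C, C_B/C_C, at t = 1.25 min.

0.220

For first-order series with pure A initially, C_B(t) = k₁C_{A0}/(k₂−k₁)·(e^(−k₁t) − e^(−k₂t)).
e^(−k₁t) = e^(−1.41×1.25) = e^(−1.762) = 0.1716; e^(−k₂t) = e^(−3.388) = 0.03379.
C_B = 1.41×2.33/(2.71−1.41) × (0.1716−0.03379) = 2.527×0.1378 = 0.3483 mol/dm³.
C_A = C_{A0}e^(−k₁t) = 0.3999 mol/dm³, so C_C = C_{A0}−C_A−C_B = 1.582 mol/dm³; C_B/C_C = 0.220.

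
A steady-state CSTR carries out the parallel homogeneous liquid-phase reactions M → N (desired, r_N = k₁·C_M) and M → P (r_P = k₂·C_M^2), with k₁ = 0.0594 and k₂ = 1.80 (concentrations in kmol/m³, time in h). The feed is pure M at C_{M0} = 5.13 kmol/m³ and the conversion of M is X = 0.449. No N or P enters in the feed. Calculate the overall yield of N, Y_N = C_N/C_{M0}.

0.00518

Exit C_M = C_{M0}(1−X) = 5.13×0.551 = 2.827 kmol/m³.
A CSTR operates uniformly at the exit composition, giving r_N = 0.1679 and r_P = 14.38 (each k·C_M^n at C_M = 2.827).
Fraction of consumed M going to N: r_N/(r_N+r_P) = 0.01154.
C_N = 0.01154·C_{M0}·X = 0.01154×5.13×0.449 = 0.0266 kmol/m³; Y_N = C_N/C_{M0} = 0.00518.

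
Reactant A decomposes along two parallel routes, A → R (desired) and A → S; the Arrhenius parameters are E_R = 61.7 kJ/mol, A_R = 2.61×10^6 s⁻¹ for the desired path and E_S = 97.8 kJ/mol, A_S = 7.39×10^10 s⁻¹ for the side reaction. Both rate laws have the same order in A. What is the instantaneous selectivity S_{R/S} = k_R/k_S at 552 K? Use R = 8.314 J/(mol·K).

k_R/k_S = (A_R/A_S)·exp[−(E_R−E_S)/(RT)] = (A_R/A_S)·exp[(E_S−E_R)/(RT)].
(E_S−E_R)/(RT) = (97.8−61.7)×10³/(8.314×552) = 36100/4589 = 7.866.
k_R/k_S = (2.61×10^6/7.39×10^10)·exp(7.866) = 3.532×10^-5 × 2607 = 0.0921.
Since E_R < E_S, lowering the temperature improves selectivity toward R.

0.0921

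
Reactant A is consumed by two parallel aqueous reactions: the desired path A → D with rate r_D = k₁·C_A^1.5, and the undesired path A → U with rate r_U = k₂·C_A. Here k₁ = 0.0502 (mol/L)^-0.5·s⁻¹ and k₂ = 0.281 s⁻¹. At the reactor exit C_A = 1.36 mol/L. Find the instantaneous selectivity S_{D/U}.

0.208

S_{D/U} = r_D/r_U = (k₁·C_A^1.5)/(k₂·C_A) = (k₁/k₂)·C_A^0.5.
= (0.0502×1.360^1.5) / (0.281×1.360) = 0.07962/0.3822 = 0.208.
Since the desired path is higher order in A, keeping C_A high (PFR or concentrated feed) favours D.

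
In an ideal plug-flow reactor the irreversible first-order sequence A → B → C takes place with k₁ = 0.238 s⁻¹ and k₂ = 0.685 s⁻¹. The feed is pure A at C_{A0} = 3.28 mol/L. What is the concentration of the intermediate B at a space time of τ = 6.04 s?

For first-order series with pure A initially, C_B(τ) = k₁C_{A0}/(k₂−k₁)·(e^(−k₁τ) − e^(−k₂τ)).
e^(−k₁τ) = e^(−0.238×6.04) = e^(−1.438) = 0.2375; e^(−k₂τ) = e^(−4.137) = 0.01596.
C_B = 0.238×3.28/(0.685−0.238) × (0.2375−0.01596) = 1.746×0.2216 = 0.3869 mol/L.

0.387 mol/L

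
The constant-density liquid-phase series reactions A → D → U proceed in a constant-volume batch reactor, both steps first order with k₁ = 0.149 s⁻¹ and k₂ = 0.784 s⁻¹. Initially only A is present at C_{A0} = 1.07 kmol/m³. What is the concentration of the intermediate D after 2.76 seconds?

For first-order series with pure A initially, C_D(t) = k₁C_{A0}/(k₂−k₁)·(e^(−k₁t) − e^(−k₂t)).
e^(−k₁t) = e^(−0.149×2.76) = e^(−0.4112) = 0.6628; e^(−k₂t) = e^(−2.164) = 0.1149.
C_D = 0.149×1.07/(0.784−0.149) × (0.6628−0.1149) = 0.2511×0.5479 = 0.1376 kmol/m³.

0.138 kmol/m³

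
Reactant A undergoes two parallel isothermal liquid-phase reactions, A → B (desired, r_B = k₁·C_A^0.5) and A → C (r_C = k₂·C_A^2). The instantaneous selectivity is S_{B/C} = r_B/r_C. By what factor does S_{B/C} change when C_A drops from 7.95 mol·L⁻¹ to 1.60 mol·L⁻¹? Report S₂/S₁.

S_{B/C} = (k₁/k₂)·C_A^-1.5, so S₂/S₁ = (C_{A,2}/C_{A,1})^-1.5.
= (1.60/7.95)^(-1.5) = (0.2013)^(-1.5) = 11.1.
Selectivity toward B rises as C_A falls — low-concentration operation is favoured.

11.1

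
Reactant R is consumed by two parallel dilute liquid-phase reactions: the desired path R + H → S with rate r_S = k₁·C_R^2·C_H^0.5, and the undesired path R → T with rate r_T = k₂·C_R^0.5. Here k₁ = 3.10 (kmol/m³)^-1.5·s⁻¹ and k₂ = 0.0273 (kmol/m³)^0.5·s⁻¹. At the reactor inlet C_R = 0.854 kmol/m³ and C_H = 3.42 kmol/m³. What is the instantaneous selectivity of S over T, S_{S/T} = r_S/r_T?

166

S_{S/T} = r_S/r_T = (k₁·C_R^2·C_H^0.5)/(k₂·C_R^0.5) = (k₁/k₂)·C_R^1.5·C_H^0.5.
= (3.10×0.8540^2×3.420^0.5) / (0.0273×0.8540^0.5) = 4.181/0.02523 = 166.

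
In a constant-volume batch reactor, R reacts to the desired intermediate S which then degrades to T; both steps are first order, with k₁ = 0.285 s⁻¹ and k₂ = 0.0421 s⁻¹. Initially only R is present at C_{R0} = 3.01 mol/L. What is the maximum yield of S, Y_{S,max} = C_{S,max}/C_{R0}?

For a first-order series the maximum intermediate yield is C_{S,max}/C_{R0} = (k₁/k₂)^[k₂/(k₂−k₁)].
= (0.285/0.0421)^(0.0421/(0.0421−0.285)) = (6.770)^(-0.1733) = 0.7179.

0.718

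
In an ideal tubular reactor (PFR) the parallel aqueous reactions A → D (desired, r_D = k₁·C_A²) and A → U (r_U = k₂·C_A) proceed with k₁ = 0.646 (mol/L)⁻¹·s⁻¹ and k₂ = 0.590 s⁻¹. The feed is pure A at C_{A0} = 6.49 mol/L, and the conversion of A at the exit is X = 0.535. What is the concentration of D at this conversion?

2.89 mol/L

C_A = C_{A0}(1−X) = 3.018 mol/L.
Along a PFR/batch, dC_U/dC_A = −r_U/(r_D+r_U) = −k₂/(k₂+k₁·C_A).
Integrating from C_{A0} to C_A: C_U = (0.590/0.646)·ln[(0.590+0.646·6.49)/(0.590+0.646·3.02)] = 0.9133·ln(4.783/2.540) = 0.5781 mol/L.
Then C_D = (C_{A0}−C_A) − C_U = 3.472 − 0.5781 = 2.894 mol/L.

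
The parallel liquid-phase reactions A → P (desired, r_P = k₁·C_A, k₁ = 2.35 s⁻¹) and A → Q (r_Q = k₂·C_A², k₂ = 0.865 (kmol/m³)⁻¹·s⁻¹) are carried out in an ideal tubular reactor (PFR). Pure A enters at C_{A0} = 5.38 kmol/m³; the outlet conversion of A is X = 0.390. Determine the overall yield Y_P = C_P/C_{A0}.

0.151

C_A = C_{A0}(1−X) = 3.282 kmol/m³.
Along a PFR/batch, dC_P/dC_A = −r_P/(r_P+r_Q) = −k₁/(k₁+k₂·C_A).
Integrating from C_{A0} to C_A: C_P = (2.35/0.865)·ln[(2.35+0.865·5.38)/(2.35+0.865·3.28)] = 2.717·ln(7.004/5.189) = 0.8149 kmol/m³.
Y_P = C_P/C_{A0} = 0.8149/5.38 = 0.151.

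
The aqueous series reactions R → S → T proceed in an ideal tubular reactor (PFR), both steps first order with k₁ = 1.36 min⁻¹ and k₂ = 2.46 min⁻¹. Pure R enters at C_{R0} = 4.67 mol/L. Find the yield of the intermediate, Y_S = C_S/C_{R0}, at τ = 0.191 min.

0.181

Solving the coupled first-order balances gives C_S(τ) = [k₁/(k₂−k₁)]·C_{R0}·(e^(−k₁τ) − e^(−k₂τ)).
e^(−k₁τ) = e^(−1.36×0.191) = e^(−0.2598) = 0.7712; e^(−k₂τ) = e^(−0.4699) = 0.6251.
C_S = 1.36×4.67/(2.46−1.36) × (0.7712−0.6251) = 5.774×0.1461 = 0.8438 mol/L.
Y_S = C_S/C_{R0} = 0.8438/4.67 = 0.181.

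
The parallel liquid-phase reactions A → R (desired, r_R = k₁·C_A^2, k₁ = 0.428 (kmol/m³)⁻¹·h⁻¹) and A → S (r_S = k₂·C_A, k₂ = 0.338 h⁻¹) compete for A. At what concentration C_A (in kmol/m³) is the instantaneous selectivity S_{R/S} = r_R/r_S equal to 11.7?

S_{R/S} = (k₁/k₂)·C_A ⇒ C_A = S·k₂/k₁.
= 11.7×0.338/0.428 = 9.24 kmol/m³.

9.24 kmol/m³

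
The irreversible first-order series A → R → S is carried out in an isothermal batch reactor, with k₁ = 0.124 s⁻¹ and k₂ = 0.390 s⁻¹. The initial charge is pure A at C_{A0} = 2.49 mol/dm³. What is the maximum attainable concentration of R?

0.464 mol/dm³

At the optimum, C_{R,max}/C_{A0} = (k₁/k₂)^[k₂/(k₂−k₁)].
= (0.124/0.390)^(0.390/(0.390−0.124)) = (0.3179)^(1.466) = 0.1864.
C_{R,max} = 0.1864×2.49 = 0.464 mol/dm³.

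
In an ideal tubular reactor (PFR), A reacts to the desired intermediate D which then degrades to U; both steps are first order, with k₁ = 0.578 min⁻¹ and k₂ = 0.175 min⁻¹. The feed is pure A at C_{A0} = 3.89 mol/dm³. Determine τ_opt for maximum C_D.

For first-order series the maximum of C_D occurs at τ_opt = ln(k₂/k₁)/(k₂−k₁).
= ln(0.175/0.578)/(0.175−0.578) = ln(0.3028)/-0.4030 = -1.195/-0.4030 = 2.96 min.

2.96 min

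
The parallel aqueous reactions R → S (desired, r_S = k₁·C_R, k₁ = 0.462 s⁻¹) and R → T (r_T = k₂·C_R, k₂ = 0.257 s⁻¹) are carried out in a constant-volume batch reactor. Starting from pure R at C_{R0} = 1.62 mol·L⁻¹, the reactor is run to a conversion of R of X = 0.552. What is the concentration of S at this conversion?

C_R = C_{R0}(1−X) = 0.7258 mol·L⁻¹.
Both paths are first order in R, so the instantaneous fraction to S is constant: dC_S/d(−C_R) = k₁/(k₁+k₂) = 0.6426.
C_S = 0.6426·(C_{R0}−C_R) = 0.6426×0.8942 = 0.575 mol·L⁻¹.

0.575 mol·L⁻¹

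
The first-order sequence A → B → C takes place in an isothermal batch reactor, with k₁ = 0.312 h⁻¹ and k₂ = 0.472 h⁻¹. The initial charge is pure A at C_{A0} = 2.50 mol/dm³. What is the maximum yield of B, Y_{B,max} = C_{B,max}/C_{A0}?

0.295

At the optimum, C_{B,max}/C_{A0} = (k₁/k₂)^[k₂/(k₂−k₁)].
= (0.312/0.472)^(0.472/(0.472−0.312)) = (0.6610)^(2.950) = 0.2949.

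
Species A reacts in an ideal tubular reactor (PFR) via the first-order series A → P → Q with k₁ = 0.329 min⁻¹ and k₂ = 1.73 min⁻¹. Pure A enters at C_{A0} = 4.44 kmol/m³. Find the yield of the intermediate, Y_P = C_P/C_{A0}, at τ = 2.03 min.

Solving the coupled first-order balances gives C_P(τ) = [k₁/(k₂−k₁)]·C_{A0}·(e^(−k₁τ) − e^(−k₂τ)).
e^(−k₁τ) = e^(−0.329×2.03) = e^(−0.6679) = 0.5128; e^(−k₂τ) = e^(−3.512) = 0.02984.
C_P = 0.329×4.44/(1.73−0.329) × (0.5128−0.02984) = 1.043×0.4830 = 0.5036 kmol/m³.
Y_P = C_P/C_{A0} = 0.5036/4.44 = 0.113.

0.113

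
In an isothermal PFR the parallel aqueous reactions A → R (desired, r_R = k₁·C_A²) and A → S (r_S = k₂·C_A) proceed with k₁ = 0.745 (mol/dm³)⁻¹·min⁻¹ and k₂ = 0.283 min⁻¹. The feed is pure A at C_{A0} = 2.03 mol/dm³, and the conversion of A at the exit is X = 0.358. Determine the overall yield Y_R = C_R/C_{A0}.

C_A = C_{A0}(1−X) = 1.303 mol/dm³.
Along a PFR/batch, dC_S/dC_A = −r_S/(r_R+r_S) = −k₂/(k₂+k₁·C_A).
Integrating from C_{A0} to C_A: C_S = (0.283/0.745)·ln[(0.283+0.745·2.03)/(0.283+0.745·1.30)] = 0.3799·ln(1.795/1.254) = 0.1363 mol/dm³.
Then C_R = (C_{A0}−C_A) − C_S = 0.7267 − 0.1363 = 0.5904 mol/dm³.
Y_R = C_R/C_{A0} = 0.5904/2.03 = 0.291.

0.291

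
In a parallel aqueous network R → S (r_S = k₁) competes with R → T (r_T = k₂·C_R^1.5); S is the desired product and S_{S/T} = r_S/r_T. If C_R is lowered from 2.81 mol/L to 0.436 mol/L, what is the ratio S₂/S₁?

16.4

S_{S/T} = (k₁/k₂)·C_R^-1.5, so S₂/S₁ = (C_{R,2}/C_{R,1})^-1.5.
= (0.436/2.81)^(-1.5) = (0.1552)^(-1.5) = 16.4.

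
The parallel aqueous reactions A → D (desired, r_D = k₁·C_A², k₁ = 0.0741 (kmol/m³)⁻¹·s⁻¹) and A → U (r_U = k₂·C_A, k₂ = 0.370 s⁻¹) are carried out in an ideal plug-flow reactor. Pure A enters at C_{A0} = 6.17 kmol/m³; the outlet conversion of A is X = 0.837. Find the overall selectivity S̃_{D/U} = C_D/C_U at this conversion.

0.665

C_A = C_{A0}(1−X) = 1.006 kmol/m³.
Along a PFR/batch, dC_U/dC_A = −r_U/(r_D+r_U) = −k₂/(k₂+k₁·C_A).
Integrating from C_{A0} to C_A: C_U = (0.370/0.0741)·ln[(0.370+0.0741·6.17)/(0.370+0.0741·1.01)] = 4.993·ln(0.8272/0.4445) = 3.101 kmol/m³.
Then C_D = (C_{A0}−C_A) − C_U = 5.164 − 3.101 = 2.063 kmol/m³.
S̃_{D/U} = C_D/C_U = 2.063/3.101 = 0.665.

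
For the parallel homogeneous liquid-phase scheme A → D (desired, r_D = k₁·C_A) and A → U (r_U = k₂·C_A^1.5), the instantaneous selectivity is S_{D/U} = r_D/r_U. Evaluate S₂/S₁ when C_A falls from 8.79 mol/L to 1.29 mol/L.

S_{D/U} = (k₁/k₂)·C_A^-0.5, so S₂/S₁ = (C_{A,2}/C_{A,1})^-0.5.
= (1.29/8.79)^(-0.5) = (0.1468)^(-0.5) = 2.61.
Selectivity toward D rises as C_A falls — low-concentration operation is favoured.

2.61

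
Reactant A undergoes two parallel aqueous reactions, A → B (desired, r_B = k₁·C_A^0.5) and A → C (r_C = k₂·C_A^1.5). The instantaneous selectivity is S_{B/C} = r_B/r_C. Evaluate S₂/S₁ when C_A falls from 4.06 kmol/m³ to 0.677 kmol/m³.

6.00

S_{B/C} = (k₁/k₂)·C_A⁻¹, so S₂/S₁ = (C_{A,2}/C_{A,1})⁻¹.
= 4.06/0.677 = 6.00.
Selectivity toward B rises as C_A falls — low-concentration operation is favoured.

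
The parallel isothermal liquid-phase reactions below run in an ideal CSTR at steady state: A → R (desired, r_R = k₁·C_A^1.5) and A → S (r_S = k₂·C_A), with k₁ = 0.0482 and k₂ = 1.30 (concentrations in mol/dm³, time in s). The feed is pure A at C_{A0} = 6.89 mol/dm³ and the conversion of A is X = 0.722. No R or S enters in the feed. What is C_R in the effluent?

Exit C_A = C_{A0}(1−X) = 6.89×0.278 = 1.915 mol/dm³.
A CSTR operates uniformly at the exit composition, giving r_R = 0.1278 and r_S = 2.490 (each k·C_A^n at C_A = 1.915).
Fraction of consumed A going to R: r_R/(r_R+r_S) = 0.04881.
C_R = 0.04881·C_{A0}·X = 0.04881×6.89×0.722 = 0.243 mol/dm³.

0.243 mol/dm³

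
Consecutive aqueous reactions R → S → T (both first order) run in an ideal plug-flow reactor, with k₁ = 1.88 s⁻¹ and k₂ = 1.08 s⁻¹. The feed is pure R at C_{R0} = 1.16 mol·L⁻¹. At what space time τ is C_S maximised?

0.693 s

Setting dC_S/dτ = 0 gives τ_opt = ln(k₂/k₁)/(k₂−k₁).
= ln(1.08/1.88)/(1.08−1.88) = ln(0.5745)/-0.8000 = -0.5543/-0.8000 = 0.693 s.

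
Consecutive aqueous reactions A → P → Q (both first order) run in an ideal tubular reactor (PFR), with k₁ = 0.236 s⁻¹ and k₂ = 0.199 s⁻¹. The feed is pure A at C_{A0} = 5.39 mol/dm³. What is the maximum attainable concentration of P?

2.15 mol/dm³

At the optimum, C_{P,max}/C_{A0} = (k₁/k₂)^[k₂/(k₂−k₁)].
= (0.236/0.199)^(0.199/(0.199−0.236)) = (1.186)^(-5.378) = 0.3997.
C_{P,max} = 0.3997×5.39 = 2.15 mol/dm³.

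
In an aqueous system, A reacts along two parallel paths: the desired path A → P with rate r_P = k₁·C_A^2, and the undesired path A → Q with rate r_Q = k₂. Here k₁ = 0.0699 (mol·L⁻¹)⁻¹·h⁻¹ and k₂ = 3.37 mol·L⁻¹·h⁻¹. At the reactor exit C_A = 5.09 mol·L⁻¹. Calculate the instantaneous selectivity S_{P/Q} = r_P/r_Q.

S_{P/Q} = r_P/r_Q = (k₁·C_A^2)/(k₂) = (k₁/k₂)·C_A^2.
= (0.0699×5.090^2) / (3.37) = 1.811/3.370 = 0.537.
Since the desired path is higher order in A, keeping C_A high (PFR or concentrated feed) favours P.

0.537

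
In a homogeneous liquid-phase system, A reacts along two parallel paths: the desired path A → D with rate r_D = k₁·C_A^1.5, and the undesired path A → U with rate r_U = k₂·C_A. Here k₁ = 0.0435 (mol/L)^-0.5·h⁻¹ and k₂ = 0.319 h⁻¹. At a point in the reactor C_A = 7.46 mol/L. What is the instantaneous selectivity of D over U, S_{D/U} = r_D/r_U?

0.372

S_{D/U} = r_D/r_U = (k₁·C_A^1.5)/(k₂·C_A) = (k₁/k₂)·C_A^0.5.
= (0.0435×7.460^1.5) / (0.319×7.460) = 0.8863/2.380 = 0.372.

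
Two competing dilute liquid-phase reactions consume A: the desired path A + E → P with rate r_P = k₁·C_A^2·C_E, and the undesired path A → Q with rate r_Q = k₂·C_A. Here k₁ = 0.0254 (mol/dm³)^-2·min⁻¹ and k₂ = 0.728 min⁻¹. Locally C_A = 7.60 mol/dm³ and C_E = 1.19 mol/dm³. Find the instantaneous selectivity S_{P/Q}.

S_{P/Q} = r_P/r_Q = (k₁·C_A^2·C_E)/(k₂·C_A) = (k₁/k₂)·C_A·C_E.
= (0.0254×7.600^2×1.190) / (0.728×7.600) = 1.746/5.533 = 0.316.

0.316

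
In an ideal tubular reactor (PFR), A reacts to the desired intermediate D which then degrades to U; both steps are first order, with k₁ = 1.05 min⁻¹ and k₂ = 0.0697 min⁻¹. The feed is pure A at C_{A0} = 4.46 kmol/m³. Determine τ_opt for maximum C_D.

Setting dC_D/dτ = 0 gives τ_opt = ln(k₂/k₁)/(k₂−k₁).
= ln(0.0697/1.05)/(0.0697−1.05) = ln(0.06638)/-0.9803 = -2.712/-0.9803 = 2.77 min.

2.77 min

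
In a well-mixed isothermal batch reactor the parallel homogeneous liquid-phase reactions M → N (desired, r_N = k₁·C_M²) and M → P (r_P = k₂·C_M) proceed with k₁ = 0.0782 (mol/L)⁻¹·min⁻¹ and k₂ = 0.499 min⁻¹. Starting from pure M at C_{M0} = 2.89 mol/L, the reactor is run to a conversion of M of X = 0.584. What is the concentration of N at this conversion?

C_M = C_{M0}(1−X) = 1.202 mol/L.
Along a PFR/batch, dC_P/dC_M = −r_P/(r_N+r_P) = −k₂/(k₂+k₁·C_M).
Integrating from C_{M0} to C_M: C_P = (0.499/0.0782)·ln[(0.499+0.0782·2.89)/(0.499+0.0782·1.20)] = 6.381·ln(0.7250/0.5930) = 1.282 mol/L.
Then C_N = (C_{M0}−C_M) − C_P = 1.688 − 1.282 = 0.4055 mol/L.

0.405 mol/L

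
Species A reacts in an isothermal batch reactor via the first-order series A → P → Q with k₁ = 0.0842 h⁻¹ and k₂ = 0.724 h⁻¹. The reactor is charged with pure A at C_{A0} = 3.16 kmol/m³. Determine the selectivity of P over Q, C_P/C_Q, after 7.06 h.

0.191

Solving the coupled first-order balances gives C_P(t) = [k₁/(k₂−k₁)]·C_{A0}·(e^(−k₁t) − e^(−k₂t)).
e^(−k₁t) = e^(−0.0842×7.06) = e^(−0.5945) = 0.5519; e^(−k₂t) = e^(−5.111) = 0.006027.
C_P = 0.0842×3.16/(0.724−0.0842) × (0.5519−0.006027) = 0.4159×0.5458 = 0.2270 kmol/m³.
C_A = C_{A0}e^(−k₁t) = 1.744 kmol/m³, so C_Q = C_{A0}−C_A−C_P = 1.189 kmol/m³; C_P/C_Q = 0.191.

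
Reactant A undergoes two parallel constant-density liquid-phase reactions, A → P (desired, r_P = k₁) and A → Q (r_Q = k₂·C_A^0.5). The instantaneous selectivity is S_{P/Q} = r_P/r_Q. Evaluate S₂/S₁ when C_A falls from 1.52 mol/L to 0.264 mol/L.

S_{P/Q} = (k₁/k₂)·C_A^-0.5, so S₂/S₁ = (C_{A,2}/C_{A,1})^-0.5.
= (0.264/1.52)^(-0.5) = (0.1737)^(-0.5) = 2.40.

2.40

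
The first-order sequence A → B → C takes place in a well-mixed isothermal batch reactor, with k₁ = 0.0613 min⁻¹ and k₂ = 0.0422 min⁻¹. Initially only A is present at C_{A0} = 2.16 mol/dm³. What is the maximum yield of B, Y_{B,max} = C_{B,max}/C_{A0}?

Evaluating C_B at t_opt = ln(k₂/k₁)/(k₂−k₁) gives C_{B,max}/C_{A0} = (k₁/k₂)^[k₂/(k₂−k₁)].
= (0.0613/0.0422)^(0.0422/(0.0422−0.0613)) = (1.453)^(-2.209) = 0.4383.

0.438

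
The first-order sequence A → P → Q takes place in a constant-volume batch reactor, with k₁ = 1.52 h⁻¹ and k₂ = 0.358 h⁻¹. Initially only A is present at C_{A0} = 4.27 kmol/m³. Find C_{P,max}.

Evaluating C_P at t_opt = ln(k₂/k₁)/(k₂−k₁) gives C_{P,max}/C_{A0} = (k₁/k₂)^[k₂/(k₂−k₁)].
= (1.52/0.358)^(0.358/(0.358−1.52)) = (4.246)^(-0.3081) = 0.6405.
C_{P,max} = 0.6405×4.27 = 2.74 kmol/m³.

2.74 kmol/m³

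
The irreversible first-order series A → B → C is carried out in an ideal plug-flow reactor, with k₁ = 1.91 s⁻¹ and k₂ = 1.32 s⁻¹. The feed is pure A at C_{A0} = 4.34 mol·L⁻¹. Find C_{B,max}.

1.90 mol·L⁻¹

Evaluating C_B at τ_opt = ln(k₂/k₁)/(k₂−k₁) gives C_{B,max}/C_{A0} = (k₁/k₂)^[k₂/(k₂−k₁)].
= (1.91/1.32)^(1.32/(1.32−1.91)) = (1.447)^(-2.237) = 0.4375.
C_{B,max} = 0.4375×4.34 = 1.90 mol·L⁻¹.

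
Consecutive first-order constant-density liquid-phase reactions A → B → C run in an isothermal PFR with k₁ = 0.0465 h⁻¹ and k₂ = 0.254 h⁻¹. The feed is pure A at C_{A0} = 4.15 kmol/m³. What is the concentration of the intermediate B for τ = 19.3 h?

0.372 kmol/m³

For first-order series with pure A initially, C_B(τ) = k₁C_{A0}/(k₂−k₁)·(e^(−k₁τ) − e^(−k₂τ)).
e^(−k₁τ) = e^(−0.0465×19.3) = e^(−0.8975) = 0.4076; e^(−k₂τ) = e^(−4.902) = 0.007430.
C_B = 0.0465×4.15/(0.254−0.0465) × (0.4076−0.007430) = 0.9300×0.4002 = 0.3722 kmol/m³.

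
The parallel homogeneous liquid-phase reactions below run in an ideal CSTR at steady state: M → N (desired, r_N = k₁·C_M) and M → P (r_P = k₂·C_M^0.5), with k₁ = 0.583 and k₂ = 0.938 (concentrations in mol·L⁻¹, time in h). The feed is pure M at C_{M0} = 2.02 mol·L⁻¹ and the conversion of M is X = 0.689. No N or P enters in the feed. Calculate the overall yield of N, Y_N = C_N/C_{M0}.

Exit C_M = C_{M0}(1−X) = 2.02×0.311 = 0.6282 mol·L⁻¹.
A CSTR operates uniformly at the exit composition, giving r_N = 0.3663 and r_P = 0.7435 (each k·C_M^n at C_M = 0.6282).
Fraction of consumed M going to N: r_N/(r_N+r_P) = 0.3300.
C_N = 0.3300·C_{M0}·X = 0.3300×2.02×0.689 = 0.459 mol·L⁻¹; Y_N = C_N/C_{M0} = 0.227.

0.227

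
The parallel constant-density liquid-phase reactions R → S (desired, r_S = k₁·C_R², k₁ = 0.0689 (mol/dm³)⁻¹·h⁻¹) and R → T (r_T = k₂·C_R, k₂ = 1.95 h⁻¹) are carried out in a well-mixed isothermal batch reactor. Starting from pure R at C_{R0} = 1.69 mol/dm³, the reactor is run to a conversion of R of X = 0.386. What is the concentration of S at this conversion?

C_R = C_{R0}(1−X) = 1.038 mol/dm³.
Along a PFR/batch, dC_T/dC_R = −r_T/(r_S+r_T) = −k₂/(k₂+k₁·C_R).
Integrating from C_{R0} to C_R: C_T = (1.95/0.0689)·ln[(1.95+0.0689·1.69)/(1.95+0.0689·1.04)] = 28.30·ln(2.066/2.021) = 0.6224 mol/dm³.
Then C_S = (C_{R0}−C_R) − C_T = 0.6523 − 0.6224 = 0.02997 mol/dm³.

0.0300 mol/dm³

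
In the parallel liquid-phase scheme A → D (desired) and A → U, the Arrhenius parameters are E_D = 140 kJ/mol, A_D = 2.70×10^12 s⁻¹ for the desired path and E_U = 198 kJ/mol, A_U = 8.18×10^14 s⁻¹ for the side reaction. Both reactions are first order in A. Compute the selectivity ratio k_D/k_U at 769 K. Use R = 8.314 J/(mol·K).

28.7

k_D/k_U = (A_D/A_U)·exp[−(E_D−E_U)/(RT)] = (A_D/A_U)·exp[(E_U−E_D)/(RT)].
(E_U−E_D)/(RT) = (198−140)×10³/(8.314×769) = 58000/6393 = 9.072.
k_D/k_U = (2.70×10^12/8.18×10^14)·exp(9.072) = 0.003301 × 8706 = 28.7.
Since E_D < E_U, lowering the temperature improves selectivity toward D.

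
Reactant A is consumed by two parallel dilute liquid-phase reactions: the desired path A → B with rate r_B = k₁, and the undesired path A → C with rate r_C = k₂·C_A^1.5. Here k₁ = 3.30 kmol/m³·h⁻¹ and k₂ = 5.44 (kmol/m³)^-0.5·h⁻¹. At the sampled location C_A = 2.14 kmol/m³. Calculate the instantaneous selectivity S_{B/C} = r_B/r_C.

0.194

S_{B/C} = r_B/r_C = (k₁)/(k₂·C_A^1.5) = (k₁/k₂)·C_A^-1.5.
= (3.30) / (5.44×2.140^1.5) = 3.300/17.03 = 0.194.
The undesired path is higher order in A, so low C_A (CSTR or dilute feed) favours B.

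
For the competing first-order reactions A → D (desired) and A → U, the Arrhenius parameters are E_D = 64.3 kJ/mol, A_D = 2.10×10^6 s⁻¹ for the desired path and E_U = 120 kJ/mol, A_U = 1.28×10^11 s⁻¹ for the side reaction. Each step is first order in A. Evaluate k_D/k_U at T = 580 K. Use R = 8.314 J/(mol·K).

1.70

Since both paths have the same order in A, the concentration cancels and S_{D/U} = k_D/k_U = (A_D/A_U)·exp[(E_U−E_D)/(RT)].
(E_U−E_D)/(RT) = (120−64.3)×10³/(8.314×580) = 55700/4822 = 11.55.
k_D/k_U = (2.10×10^6/1.28×10^11)·exp(11.55) = 1.641×10^-5 × 1.039×10^5 = 1.70.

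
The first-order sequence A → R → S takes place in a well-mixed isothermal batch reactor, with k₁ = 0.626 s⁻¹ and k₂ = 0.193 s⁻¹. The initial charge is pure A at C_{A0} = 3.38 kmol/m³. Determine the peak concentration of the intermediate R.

At the optimum, C_{R,max}/C_{A0} = (k₁/k₂)^[k₂/(k₂−k₁)].
= (0.626/0.193)^(0.193/(0.193−0.626)) = (3.244)^(-0.4457) = 0.5919.
C_{R,max} = 0.5919×3.38 = 2.00 kmol/m³.

2.00 kmol/m³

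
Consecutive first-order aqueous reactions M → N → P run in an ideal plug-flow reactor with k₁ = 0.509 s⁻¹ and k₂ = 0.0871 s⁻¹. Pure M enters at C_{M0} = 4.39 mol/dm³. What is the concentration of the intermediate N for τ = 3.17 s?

2.96 mol/dm³

For first-order series with pure M initially, C_N(τ) = k₁C_{M0}/(k₂−k₁)·(e^(−k₁τ) − e^(−k₂τ)).
e^(−k₁τ) = e^(−0.509×3.17) = e^(−1.614) = 0.1992; e^(−k₂τ) = e^(−0.2761) = 0.7587.
C_N = 0.509×4.39/(0.0871−0.509) × (0.1992−0.7587) = (-5.296)×(-0.5595) = 2.964 mol/dm³.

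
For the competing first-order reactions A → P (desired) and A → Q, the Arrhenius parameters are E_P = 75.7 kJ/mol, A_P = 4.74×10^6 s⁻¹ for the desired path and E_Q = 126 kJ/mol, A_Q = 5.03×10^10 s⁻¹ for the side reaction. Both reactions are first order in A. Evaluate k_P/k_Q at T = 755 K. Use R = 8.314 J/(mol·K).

0.285

With equal orders, S_{P/Q} = k_P/k_Q = (A_P/A_Q)·exp[(E_Q−E_P)/(RT)].
(E_Q−E_P)/(RT) = (126−75.7)×10³/(8.314×755) = 50300/6277 = 8.013.
k_P/k_Q = (4.74×10^6/5.03×10^10)·exp(8.013) = 9.423×10^-5 × 3021 = 0.285.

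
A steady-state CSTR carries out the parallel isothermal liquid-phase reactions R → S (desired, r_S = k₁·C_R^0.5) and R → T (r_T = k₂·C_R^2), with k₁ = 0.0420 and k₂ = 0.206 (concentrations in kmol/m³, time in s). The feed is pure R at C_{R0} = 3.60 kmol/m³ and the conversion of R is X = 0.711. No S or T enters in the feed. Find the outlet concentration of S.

Exit C_R = C_{R0}(1−X) = 3.60×0.289 = 1.040 kmol/m³.
In a CSTR the entire volume is at exit conditions, so r_S = 0.0420×1.040^0.5 = 0.04284 and r_T = 0.206×1.040^2 = 0.2230.
Fraction of consumed R going to S: r_S/(r_S+r_T) = 0.1612.
C_S = 0.1612·C_{R0}·X = 0.1612×3.60×0.711 = 0.413 kmol/m³.

0.413 kmol/m³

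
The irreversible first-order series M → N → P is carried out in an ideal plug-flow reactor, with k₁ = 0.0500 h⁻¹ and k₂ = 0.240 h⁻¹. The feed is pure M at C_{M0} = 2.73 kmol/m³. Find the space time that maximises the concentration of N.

The intermediate peaks when r₁ = r₂, i.e. k₁e^(−k₁τ) = k₂e^(−k₂τ), giving τ_opt = ln(k₂/k₁)/(k₂−k₁).
= ln(0.240/0.0500)/(0.240−0.0500) = ln(4.800)/0.1900 = 1.569/0.1900 = 8.26 h.

8.26 h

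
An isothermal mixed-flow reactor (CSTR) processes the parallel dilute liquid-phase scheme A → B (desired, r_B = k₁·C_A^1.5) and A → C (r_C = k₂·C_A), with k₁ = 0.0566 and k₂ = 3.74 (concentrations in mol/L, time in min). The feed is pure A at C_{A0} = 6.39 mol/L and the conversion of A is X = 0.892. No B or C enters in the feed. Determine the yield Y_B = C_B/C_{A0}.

Exit C_A = C_{A0}(1−X) = 6.39×0.108 = 0.6901 mol/L.
A CSTR operates uniformly at the exit composition, giving r_B = 0.03245 and r_C = 2.581 (each k·C_A^n at C_A = 0.6901).
Fraction of consumed A going to B: r_B/(r_B+r_C) = 0.01242.
C_B = 0.01242·C_{A0}·X = 0.01242×6.39×0.892 = 0.0708 mol/L; Y_B = C_B/C_{A0} = 0.0111.

0.0111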